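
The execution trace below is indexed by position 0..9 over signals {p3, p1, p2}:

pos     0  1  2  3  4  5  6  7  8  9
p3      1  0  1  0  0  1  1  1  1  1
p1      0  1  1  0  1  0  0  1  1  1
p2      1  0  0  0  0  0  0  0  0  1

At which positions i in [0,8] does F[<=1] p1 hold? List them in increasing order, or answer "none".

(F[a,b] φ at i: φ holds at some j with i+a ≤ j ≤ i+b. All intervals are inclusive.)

Evaluate at each i in [0,8]:
  i=0: ✓ (witness j=1)
  i=1: ✓ (witness j=1)
  i=2: ✓ (witness j=2)
  i=3: ✓ (witness j=4)
  i=4: ✓ (witness j=4)
  i=5: ✗ (none in [5,6])
  i=6: ✓ (witness j=7)
  i=7: ✓ (witness j=7)
  i=8: ✓ (witness j=8)

0, 1, 2, 3, 4, 6, 7, 8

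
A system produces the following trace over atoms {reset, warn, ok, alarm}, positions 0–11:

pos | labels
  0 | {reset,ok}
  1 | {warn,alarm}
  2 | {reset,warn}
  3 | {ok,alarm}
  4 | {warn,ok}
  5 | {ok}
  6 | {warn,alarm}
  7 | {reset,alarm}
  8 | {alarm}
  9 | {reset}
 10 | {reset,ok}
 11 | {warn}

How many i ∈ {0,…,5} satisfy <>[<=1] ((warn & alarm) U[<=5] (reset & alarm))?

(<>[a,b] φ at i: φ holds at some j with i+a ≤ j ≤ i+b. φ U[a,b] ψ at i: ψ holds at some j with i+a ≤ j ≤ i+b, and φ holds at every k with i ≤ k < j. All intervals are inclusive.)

Evaluate at each i in [0,5]:
  i=0: ✗ (none in [0,1])
  i=1: ✗ (none in [1,2])
  i=2: ✗ (none in [2,3])
  i=3: ✗ (none in [3,4])
  i=4: ✗ (none in [4,5])
  i=5: ✓ (witness j=6)
Positions where it holds: {5} → 1.

1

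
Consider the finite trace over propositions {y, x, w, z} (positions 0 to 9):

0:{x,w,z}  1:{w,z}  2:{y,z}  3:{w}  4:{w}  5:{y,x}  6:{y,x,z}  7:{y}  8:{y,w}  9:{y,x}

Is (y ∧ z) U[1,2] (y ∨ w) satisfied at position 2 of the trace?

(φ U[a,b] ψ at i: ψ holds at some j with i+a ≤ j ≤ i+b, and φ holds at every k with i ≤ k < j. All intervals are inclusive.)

True

Need some j in [3,4] with (y ∨ w), and (y ∧ z) at every k in [2,j-1].
  j=3: (y ∨ w) holds; (y ∧ z) holds at every k in [2,2] → satisfied.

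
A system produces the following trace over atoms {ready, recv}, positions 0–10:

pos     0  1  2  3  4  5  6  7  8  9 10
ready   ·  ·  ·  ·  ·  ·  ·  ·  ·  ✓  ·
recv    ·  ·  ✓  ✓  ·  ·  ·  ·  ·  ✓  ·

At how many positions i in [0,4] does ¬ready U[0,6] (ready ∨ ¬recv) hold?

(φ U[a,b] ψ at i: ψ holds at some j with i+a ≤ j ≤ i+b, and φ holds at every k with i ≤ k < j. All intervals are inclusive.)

5

Evaluate at each i in [0,4]:
  i=0: ✓ (rhs at j=0)
  i=1: ✓ (rhs at j=1)
  i=2: ✓ (rhs at j=4; lhs holds on [2,3])
  i=3: ✓ (rhs at j=4; lhs holds on [3,3])
  i=4: ✓ (rhs at j=4)
Positions where it holds: {0, 1, 2, 3, 4} → 5.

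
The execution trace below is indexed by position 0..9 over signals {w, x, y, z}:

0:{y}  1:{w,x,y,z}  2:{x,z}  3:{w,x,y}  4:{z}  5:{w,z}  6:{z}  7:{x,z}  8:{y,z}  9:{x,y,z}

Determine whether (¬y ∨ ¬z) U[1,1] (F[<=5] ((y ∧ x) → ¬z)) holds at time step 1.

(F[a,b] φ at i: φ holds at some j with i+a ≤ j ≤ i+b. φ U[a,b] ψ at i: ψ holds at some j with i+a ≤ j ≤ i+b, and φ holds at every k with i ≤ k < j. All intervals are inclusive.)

Does not hold

Need some j in [2,2] with F[<=5] ((y ∧ x) → ¬z), and (¬y ∨ ¬z) at every k in [1,j-1].
  j=2: F[<=5] ((y ∧ x) → ¬z) holds, but (¬y ∨ ¬z) fails at k=1 → not this j.
No j in the window works → until fails.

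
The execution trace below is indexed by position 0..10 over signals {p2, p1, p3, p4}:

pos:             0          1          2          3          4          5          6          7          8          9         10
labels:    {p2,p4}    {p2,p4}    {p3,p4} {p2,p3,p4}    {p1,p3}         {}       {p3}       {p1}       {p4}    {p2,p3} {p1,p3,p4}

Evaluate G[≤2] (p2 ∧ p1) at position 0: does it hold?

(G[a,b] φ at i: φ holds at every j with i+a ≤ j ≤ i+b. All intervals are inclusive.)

Check (p2 ∧ p1) at every j in [0,2]:
  j=0: false
  j=1: false
  j=2: false
Fails at j=0 → formula fails.

Does not hold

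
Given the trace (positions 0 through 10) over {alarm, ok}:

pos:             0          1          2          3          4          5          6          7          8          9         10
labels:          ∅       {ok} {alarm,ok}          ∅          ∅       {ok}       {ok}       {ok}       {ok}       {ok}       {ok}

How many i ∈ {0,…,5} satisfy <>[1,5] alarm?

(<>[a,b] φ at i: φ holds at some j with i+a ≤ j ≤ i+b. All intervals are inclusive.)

2

Evaluate at each i in [0,5]:
  i=0: ✓ (witness j=2)
  i=1: ✓ (witness j=2)
  i=2: ✗ (none in [3,7])
  i=3: ✗ (none in [4,8])
  i=4: ✗ (none in [5,9])
  i=5: ✗ (none in [6,10])
Positions where it holds: {0, 1} → 2.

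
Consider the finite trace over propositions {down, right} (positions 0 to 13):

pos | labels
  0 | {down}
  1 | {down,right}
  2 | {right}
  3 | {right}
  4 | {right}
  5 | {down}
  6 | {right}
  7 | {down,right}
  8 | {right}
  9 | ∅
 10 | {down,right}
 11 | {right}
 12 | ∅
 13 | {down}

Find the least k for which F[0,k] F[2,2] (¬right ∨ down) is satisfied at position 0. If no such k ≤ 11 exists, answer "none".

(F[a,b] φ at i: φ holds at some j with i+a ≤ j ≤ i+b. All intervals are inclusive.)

3

Scan j = 0,1,… for F[2,2] (¬right ∨ down):
  j=0: fails
  j=1: fails
  j=2: fails
  j=3: holds
First hit at j=3, so smallest k = 3-0 = 3.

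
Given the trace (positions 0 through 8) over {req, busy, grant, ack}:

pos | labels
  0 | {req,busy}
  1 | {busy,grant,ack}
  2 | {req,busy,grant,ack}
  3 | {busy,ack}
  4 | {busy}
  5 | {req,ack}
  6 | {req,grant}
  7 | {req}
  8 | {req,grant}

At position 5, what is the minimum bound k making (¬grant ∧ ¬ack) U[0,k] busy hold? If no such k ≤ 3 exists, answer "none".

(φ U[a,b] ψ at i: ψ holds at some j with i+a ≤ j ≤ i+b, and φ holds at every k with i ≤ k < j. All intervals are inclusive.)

none

Need earliest j ≥ 5 with busy, and (¬grant ∧ ¬ack) at every k in [5,j-1].
  j=5: rhs fails.
  j=6: rhs fails.
  j=7: rhs fails.
  j=8: rhs fails.
No witness within the range → none.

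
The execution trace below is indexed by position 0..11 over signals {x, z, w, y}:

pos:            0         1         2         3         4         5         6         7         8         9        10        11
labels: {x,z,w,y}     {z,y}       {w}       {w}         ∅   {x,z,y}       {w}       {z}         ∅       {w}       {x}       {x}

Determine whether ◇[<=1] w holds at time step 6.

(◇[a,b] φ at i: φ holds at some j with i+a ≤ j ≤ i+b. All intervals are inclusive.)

Check w at each j in [6,7]:
  j=6: true
  j=7: false
Found at j=6 → formula holds.

Yes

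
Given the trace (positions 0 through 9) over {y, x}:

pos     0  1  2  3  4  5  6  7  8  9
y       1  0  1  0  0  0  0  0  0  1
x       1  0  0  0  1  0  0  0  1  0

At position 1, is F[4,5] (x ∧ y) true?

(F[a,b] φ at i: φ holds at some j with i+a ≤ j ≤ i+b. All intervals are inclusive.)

Does not hold

Check (x ∧ y) at each j in [5,6]:
  j=5: false
  j=6: false
No position in the window satisfies it → formula fails.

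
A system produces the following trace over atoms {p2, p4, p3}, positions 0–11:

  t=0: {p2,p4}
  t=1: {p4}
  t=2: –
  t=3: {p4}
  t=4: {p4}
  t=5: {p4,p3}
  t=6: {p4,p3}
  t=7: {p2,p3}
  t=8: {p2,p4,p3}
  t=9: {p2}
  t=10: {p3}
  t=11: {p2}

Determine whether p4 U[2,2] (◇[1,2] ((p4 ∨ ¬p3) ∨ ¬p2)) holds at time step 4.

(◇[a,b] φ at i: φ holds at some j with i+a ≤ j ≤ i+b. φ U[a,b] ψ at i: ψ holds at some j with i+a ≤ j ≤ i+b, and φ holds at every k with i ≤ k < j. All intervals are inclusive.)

Yes

Need some j in [6,6] with ◇[1,2] ((p4 ∨ ¬p3) ∨ ¬p2), and p4 at every k in [4,j-1].
  j=6: ◇[1,2] ((p4 ∨ ¬p3) ∨ ¬p2) holds; p4 holds at every k in [4,5] → satisfied.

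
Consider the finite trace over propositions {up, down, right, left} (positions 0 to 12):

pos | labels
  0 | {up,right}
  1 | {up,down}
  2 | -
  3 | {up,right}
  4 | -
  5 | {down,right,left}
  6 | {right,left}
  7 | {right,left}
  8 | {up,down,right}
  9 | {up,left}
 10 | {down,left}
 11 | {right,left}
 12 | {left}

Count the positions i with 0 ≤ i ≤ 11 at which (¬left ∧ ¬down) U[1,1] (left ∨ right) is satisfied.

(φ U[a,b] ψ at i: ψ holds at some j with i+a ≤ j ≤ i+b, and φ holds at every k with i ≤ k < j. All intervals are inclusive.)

2

Evaluate at each i in [0,11]:
  i=0: ✗ (no rhs in [1,1])
  i=1: ✗ (no rhs in [2,2])
  i=2: ✓ (rhs at j=3; lhs holds on [2,2])
  i=3: ✗ (no rhs in [4,4])
  i=4: ✓ (rhs at j=5; lhs holds on [4,4])
  i=5: ✗ (lhs fails at k=5 before rhs at j=6)
  i=6: ✗ (lhs fails at k=6 before rhs at j=7)
  i=7: ✗ (lhs fails at k=7 before rhs at j=8)
  i=8: ✗ (lhs fails at k=8 before rhs at j=9)
  i=9: ✗ (lhs fails at k=9 before rhs at j=10)
  i=10: ✗ (lhs fails at k=10 before rhs at j=11)
  i=11: ✗ (lhs fails at k=11 before rhs at j=12)
Positions where it holds: {2, 4} → 2.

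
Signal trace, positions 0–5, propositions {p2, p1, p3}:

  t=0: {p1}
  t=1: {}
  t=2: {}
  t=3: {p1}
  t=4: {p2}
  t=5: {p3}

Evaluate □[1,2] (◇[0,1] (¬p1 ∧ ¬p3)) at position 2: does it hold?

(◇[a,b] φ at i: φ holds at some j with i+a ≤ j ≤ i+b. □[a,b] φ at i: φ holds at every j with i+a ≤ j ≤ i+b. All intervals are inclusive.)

Holds

Check ◇[0,1] (¬p1 ∧ ¬p3) at every j in [3,4]:
  j=3: holds (witness at 4)
  j=4: holds (witness at 4)
All positions satisfy it → formula holds.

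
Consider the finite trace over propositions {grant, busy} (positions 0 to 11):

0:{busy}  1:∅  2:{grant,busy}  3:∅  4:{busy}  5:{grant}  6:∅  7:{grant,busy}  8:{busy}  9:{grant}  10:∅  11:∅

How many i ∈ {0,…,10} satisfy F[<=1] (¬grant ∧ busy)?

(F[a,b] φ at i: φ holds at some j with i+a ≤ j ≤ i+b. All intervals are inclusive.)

Evaluate at each i in [0,10]:
  i=0: ✓ (witness j=0)
  i=1: ✗ (none in [1,2])
  i=2: ✗ (none in [2,3])
  i=3: ✓ (witness j=4)
  i=4: ✓ (witness j=4)
  i=5: ✗ (none in [5,6])
  i=6: ✗ (none in [6,7])
  i=7: ✓ (witness j=8)
  i=8: ✓ (witness j=8)
  i=9: ✗ (none in [9,10])
  i=10: ✗ (none in [10,11])
Positions where it holds: {0, 3, 4, 7, 8} → 5.

5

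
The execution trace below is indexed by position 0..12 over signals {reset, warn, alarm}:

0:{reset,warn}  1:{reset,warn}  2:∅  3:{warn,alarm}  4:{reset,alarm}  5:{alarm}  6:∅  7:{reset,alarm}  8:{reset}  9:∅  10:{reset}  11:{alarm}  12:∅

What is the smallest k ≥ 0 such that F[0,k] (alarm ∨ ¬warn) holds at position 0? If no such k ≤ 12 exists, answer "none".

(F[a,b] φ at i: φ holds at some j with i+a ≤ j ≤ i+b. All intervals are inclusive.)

2

Scan j = 0,1,… for (alarm ∨ ¬warn):
  j=0: fails
  j=1: fails
  j=2: holds
First hit at j=2, so smallest k = 2-0 = 2.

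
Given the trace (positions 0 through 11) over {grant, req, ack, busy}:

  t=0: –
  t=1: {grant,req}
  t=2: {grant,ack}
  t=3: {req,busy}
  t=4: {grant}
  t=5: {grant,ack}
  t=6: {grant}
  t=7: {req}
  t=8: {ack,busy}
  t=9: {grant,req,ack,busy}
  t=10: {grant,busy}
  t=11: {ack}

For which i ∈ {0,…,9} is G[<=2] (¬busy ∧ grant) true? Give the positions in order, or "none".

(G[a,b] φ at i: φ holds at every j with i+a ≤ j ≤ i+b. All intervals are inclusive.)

Evaluate at each i in [0,9]:
  i=0: ✗ (fails at j=0)
  i=1: ✗ (fails at j=3)
  i=2: ✗ (fails at j=3)
  i=3: ✗ (fails at j=3)
  i=4: ✓ (all of [4,6])
  i=5: ✗ (fails at j=7)
  i=6: ✗ (fails at j=7)
  i=7: ✗ (fails at j=7)
  i=8: ✗ (fails at j=8)
  i=9: ✗ (fails at j=9)

4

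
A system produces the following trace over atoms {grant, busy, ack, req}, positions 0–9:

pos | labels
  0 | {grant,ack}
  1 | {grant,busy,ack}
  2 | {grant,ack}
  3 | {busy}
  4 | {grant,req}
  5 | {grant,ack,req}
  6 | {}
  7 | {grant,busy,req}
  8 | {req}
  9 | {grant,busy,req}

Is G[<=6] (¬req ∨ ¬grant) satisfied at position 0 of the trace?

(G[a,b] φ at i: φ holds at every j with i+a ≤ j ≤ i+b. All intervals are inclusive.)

No

Check (¬req ∨ ¬grant) at every j in [0,6]:
  j=0: true
  j=1: true
  j=2: true
  j=3: true
  j=4: false
  j=5: false
  j=6: true
Fails at j=4 → formula fails.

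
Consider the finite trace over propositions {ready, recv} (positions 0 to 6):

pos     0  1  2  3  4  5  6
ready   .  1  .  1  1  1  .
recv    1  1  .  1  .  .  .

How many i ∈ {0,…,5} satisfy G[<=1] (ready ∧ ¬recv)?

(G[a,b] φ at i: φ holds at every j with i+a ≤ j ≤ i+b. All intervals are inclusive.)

Evaluate at each i in [0,5]:
  i=0: ✗ (fails at j=0)
  i=1: ✗ (fails at j=1)
  i=2: ✗ (fails at j=2)
  i=3: ✗ (fails at j=3)
  i=4: ✓ (all of [4,5])
  i=5: ✗ (fails at j=6)
Positions where it holds: {4} → 1.

1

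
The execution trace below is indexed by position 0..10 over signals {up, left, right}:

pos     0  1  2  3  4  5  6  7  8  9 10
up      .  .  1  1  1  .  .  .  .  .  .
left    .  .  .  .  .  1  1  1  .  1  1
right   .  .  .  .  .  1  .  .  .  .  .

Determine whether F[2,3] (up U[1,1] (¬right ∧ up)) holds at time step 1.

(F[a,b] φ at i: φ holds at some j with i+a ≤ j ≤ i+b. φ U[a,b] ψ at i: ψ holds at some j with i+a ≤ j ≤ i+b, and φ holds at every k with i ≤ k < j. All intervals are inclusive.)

Check (up U[1,1] (¬right ∧ up)) at each j in [3,4]:
  j=3: holds
  j=4: fails
Found at j=3 → formula holds.

True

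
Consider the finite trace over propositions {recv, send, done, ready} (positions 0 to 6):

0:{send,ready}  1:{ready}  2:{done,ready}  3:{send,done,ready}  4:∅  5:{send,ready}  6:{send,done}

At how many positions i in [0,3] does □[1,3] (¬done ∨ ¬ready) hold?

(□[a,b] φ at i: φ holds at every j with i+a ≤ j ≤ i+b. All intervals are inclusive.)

Evaluate at each i in [0,3]:
  i=0: ✗ (fails at j=2)
  i=1: ✗ (fails at j=2)
  i=2: ✗ (fails at j=3)
  i=3: ✓ (all of [4,6])
Positions where it holds: {3} → 1.

1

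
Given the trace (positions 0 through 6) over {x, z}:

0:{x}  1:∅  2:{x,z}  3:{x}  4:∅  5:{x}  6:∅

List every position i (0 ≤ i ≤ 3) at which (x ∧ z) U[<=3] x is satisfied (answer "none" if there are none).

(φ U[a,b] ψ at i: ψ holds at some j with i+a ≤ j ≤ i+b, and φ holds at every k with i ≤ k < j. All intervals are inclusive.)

0, 2, 3

Evaluate at each i in [0,3]:
  i=0: ✓ (rhs at j=0)
  i=1: ✗ (lhs fails at k=1 before rhs at j=2)
  i=2: ✓ (rhs at j=2)
  i=3: ✓ (rhs at j=3)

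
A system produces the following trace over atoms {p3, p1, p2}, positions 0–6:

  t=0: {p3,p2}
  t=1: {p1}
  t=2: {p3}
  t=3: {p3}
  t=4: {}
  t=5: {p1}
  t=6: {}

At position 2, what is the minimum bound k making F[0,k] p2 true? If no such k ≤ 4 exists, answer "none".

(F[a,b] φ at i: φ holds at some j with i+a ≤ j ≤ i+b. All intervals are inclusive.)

none

Scan j = 2,3,… for p2:
  j=2: fails
  j=3: fails
  j=4: fails
  j=5: fails
  j=6: fails
No j in [2,6] satisfies it → none.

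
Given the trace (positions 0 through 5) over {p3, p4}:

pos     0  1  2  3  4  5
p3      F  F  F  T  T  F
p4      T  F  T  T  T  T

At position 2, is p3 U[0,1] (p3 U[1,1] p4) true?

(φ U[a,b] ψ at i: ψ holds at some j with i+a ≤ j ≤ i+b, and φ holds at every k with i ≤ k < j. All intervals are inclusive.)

Does not hold

Need some j in [2,3] with (p3 U[1,1] p4), and p3 at every k in [2,j-1].
  j=2: (p3 U[1,1] p4) — fails.
  j=3: (p3 U[1,1] p4) holds, but p3 fails at k=2 → not this j.
No j in the window works → until fails.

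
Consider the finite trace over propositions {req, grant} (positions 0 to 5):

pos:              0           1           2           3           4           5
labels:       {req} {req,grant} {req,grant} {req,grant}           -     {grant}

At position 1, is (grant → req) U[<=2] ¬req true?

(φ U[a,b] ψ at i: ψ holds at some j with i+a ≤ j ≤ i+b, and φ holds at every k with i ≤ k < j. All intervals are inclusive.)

Need some j in [1,3] with ¬req, and (grant → req) at every k in [1,j-1].
  j=1: ¬req false.
  j=2: ¬req false.
  j=3: ¬req false.
No j in the window works → until fails.

No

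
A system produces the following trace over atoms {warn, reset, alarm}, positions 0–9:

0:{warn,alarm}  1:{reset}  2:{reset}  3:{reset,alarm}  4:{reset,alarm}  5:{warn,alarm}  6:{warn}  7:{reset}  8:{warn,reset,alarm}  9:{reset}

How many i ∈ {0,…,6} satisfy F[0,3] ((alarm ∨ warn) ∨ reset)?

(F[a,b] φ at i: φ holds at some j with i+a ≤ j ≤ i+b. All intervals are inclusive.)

Evaluate at each i in [0,6]:
  i=0: ✓ (witness j=0)
  i=1: ✓ (witness j=1)
  i=2: ✓ (witness j=2)
  i=3: ✓ (witness j=3)
  i=4: ✓ (witness j=4)
  i=5: ✓ (witness j=5)
  i=6: ✓ (witness j=6)
Positions where it holds: {0, 1, 2, 3, 4, 5, 6} → 7.

7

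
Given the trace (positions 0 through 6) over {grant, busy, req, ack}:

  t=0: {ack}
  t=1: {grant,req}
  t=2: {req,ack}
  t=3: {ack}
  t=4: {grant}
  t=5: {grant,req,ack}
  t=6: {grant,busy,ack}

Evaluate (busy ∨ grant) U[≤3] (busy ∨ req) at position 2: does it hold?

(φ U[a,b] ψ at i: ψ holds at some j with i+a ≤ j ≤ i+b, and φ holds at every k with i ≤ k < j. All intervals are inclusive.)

True

Need some j in [2,5] with (busy ∨ req), and (busy ∨ grant) at every k in [2,j-1].
  j=2: (busy ∨ req) holds; no prefix to check → satisfied.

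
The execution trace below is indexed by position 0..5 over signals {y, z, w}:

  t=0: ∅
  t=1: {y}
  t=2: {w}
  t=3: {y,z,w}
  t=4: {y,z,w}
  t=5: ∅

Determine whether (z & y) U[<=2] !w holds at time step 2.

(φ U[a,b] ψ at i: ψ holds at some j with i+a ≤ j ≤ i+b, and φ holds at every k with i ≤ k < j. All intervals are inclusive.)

No

Need some j in [2,4] with !w, and (z & y) at every k in [2,j-1].
  j=2: !w false.
  j=3: !w false.
  j=4: !w false.
No j in the window works → until fails.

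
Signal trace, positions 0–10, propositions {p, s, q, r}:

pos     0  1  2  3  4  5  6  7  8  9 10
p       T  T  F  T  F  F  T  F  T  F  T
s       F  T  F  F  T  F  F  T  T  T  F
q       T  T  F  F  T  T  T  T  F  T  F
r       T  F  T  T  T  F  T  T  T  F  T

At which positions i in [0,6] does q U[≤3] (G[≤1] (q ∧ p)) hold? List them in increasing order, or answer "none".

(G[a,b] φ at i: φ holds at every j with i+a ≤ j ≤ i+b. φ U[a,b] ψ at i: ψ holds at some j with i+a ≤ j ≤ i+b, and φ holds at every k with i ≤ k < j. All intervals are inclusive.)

0

Evaluate at each i in [0,6]:
  i=0: ✓ (rhs at j=0)
  i=1: ✗ (no rhs in [1,4])
  i=2: ✗ (no rhs in [2,5])
  i=3: ✗ (no rhs in [3,6])
  i=4: ✗ (no rhs in [4,7])
  i=5: ✗ (no rhs in [5,8])
  i=6: ✗ (no rhs in [6,9])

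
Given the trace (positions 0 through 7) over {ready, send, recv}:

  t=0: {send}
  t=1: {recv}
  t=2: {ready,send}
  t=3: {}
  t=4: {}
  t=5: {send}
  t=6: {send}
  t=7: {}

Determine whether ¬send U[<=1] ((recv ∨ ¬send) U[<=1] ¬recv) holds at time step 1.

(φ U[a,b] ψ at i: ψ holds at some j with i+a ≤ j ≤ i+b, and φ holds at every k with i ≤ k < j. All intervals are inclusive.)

Holds

Need some j in [1,2] with ((recv ∨ ¬send) U[<=1] ¬recv), and ¬send at every k in [1,j-1].
  j=1: ((recv ∨ ¬send) U[<=1] ¬recv) holds; no prefix to check → satisfied.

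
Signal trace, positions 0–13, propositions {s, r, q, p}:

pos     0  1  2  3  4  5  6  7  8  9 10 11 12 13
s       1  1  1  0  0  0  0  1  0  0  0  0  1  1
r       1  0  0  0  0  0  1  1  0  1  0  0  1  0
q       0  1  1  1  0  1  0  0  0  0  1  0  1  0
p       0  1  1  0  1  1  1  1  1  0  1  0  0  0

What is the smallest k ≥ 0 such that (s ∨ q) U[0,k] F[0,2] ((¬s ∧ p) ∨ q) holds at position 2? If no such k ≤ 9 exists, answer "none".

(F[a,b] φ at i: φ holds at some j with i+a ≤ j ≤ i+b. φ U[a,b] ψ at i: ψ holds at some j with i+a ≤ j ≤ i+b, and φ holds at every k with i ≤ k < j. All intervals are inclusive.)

Need earliest j ≥ 2 with F[0,2] ((¬s ∧ p) ∨ q), and (s ∨ q) at every k in [2,j-1].
  j=2: rhs holds (empty prefix). k = 0.

0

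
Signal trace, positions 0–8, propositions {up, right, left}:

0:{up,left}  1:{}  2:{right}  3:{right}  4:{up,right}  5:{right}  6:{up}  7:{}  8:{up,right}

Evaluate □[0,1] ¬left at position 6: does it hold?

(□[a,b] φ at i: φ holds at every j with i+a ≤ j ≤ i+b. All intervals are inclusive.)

Yes

Check ¬left at every j in [6,7]:
  j=6: true
  j=7: true
All positions satisfy it → formula holds.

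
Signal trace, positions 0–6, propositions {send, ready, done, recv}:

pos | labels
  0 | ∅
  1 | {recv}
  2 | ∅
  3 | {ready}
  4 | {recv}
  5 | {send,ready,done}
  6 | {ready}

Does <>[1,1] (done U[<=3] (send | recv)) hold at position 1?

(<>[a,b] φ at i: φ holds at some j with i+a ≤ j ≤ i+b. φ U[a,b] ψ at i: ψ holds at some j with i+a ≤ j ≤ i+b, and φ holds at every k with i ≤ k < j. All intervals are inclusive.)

Check (done U[<=3] (send | recv)) at each j in [2,2]:
  j=2: fails
No position in the window satisfies it → formula fails.

No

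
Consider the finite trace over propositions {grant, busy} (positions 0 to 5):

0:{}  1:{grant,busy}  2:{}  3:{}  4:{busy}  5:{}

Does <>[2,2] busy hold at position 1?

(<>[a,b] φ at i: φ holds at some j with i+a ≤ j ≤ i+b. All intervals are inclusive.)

Check busy at each j in [3,3]:
  j=3: false
No position in the window satisfies it → formula fails.

False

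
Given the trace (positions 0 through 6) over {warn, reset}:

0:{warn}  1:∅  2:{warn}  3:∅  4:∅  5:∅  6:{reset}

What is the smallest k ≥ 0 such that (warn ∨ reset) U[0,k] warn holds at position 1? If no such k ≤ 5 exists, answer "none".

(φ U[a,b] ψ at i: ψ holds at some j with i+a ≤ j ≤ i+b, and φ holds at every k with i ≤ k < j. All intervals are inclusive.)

none

Need earliest j ≥ 1 with warn, and (warn ∨ reset) at every k in [1,j-1].
  j=1: rhs fails.
  j=2: rhs holds but lhs fails at k=1.
  j=3: rhs fails.
  j=4: rhs fails.
  j=5: rhs fails.
  j=6: rhs fails.
No witness within the range → none.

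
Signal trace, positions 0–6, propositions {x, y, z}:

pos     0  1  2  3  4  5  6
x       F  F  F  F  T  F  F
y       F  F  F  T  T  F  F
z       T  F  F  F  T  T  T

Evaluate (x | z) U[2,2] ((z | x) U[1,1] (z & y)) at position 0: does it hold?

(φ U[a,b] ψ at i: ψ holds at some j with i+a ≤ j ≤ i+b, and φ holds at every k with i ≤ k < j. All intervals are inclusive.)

Need some j in [2,2] with ((z | x) U[1,1] (z & y)), and (x | z) at every k in [0,j-1].
  j=2: ((z | x) U[1,1] (z & y)) — fails.
No j in the window works → until fails.

Does not hold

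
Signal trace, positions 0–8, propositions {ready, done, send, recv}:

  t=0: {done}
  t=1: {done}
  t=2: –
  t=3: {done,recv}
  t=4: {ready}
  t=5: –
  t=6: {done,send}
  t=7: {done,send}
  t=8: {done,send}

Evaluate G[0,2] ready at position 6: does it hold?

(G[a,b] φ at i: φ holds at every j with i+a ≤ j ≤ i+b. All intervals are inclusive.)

No

Check ready at every j in [6,8]:
  j=6: false
  j=7: false
  j=8: false
Fails at j=6 → formula fails.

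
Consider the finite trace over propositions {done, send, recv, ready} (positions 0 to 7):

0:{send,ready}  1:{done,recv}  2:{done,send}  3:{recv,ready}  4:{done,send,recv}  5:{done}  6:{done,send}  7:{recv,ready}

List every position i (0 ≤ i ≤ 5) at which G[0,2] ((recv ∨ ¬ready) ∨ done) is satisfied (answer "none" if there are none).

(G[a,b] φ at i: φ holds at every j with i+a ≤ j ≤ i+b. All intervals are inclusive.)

1, 2, 3, 4, 5

Evaluate at each i in [0,5]:
  i=0: ✗ (fails at j=0)
  i=1: ✓ (all of [1,3])
  i=2: ✓ (all of [2,4])
  i=3: ✓ (all of [3,5])
  i=4: ✓ (all of [4,6])
  i=5: ✓ (all of [5,7])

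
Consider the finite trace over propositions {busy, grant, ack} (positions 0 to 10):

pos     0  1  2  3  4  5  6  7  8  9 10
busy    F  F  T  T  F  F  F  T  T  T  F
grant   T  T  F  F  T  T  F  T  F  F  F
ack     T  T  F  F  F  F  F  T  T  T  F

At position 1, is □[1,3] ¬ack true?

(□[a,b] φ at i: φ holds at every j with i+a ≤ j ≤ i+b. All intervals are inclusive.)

Check ¬ack at every j in [2,4]:
  j=2: true
  j=3: true
  j=4: true
All positions satisfy it → formula holds.

Yes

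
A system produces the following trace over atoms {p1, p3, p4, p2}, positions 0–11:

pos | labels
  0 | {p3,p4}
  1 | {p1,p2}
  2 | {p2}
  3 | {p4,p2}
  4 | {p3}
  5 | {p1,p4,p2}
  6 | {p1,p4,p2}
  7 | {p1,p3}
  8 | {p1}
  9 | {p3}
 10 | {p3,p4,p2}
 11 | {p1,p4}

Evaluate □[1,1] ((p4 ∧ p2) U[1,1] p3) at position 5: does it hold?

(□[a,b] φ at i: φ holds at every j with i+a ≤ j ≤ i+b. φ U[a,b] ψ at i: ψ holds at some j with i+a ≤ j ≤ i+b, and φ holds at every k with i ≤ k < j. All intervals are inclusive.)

Check ((p4 ∧ p2) U[1,1] p3) at every j in [6,6]:
  j=6: holds
All positions satisfy it → formula holds.

Holds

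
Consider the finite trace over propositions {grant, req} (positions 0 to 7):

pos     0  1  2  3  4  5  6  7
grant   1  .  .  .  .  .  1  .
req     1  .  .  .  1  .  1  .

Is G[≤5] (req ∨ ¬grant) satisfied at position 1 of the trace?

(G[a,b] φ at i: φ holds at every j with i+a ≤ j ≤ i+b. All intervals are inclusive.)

Yes

Check (req ∨ ¬grant) at every j in [1,6]:
  j=1: true
  j=2: true
  j=3: true
  j=4: true
  j=5: true
  j=6: true
All positions satisfy it → formula holds.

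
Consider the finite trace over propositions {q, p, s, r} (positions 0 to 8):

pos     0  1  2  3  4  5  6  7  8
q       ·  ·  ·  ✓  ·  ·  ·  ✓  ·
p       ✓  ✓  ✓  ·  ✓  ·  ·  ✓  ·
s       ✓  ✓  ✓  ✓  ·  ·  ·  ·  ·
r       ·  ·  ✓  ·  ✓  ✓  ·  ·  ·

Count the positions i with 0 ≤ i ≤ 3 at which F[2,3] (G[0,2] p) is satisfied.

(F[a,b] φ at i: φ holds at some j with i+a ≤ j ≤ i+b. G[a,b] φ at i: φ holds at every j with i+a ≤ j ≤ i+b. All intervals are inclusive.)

Evaluate at each i in [0,3]:
  i=0: ✗ (none in [2,3])
  i=1: ✗ (none in [3,4])
  i=2: ✗ (none in [4,5])
  i=3: ✗ (none in [5,6])
Positions where it holds: {} → 0.

0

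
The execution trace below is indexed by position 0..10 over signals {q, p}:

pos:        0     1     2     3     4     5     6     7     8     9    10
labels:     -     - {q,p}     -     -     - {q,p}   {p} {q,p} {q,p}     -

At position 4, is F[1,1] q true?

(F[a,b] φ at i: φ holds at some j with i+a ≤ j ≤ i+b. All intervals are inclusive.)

Check q at each j in [5,5]:
  j=5: false
No position in the window satisfies it → formula fails.

False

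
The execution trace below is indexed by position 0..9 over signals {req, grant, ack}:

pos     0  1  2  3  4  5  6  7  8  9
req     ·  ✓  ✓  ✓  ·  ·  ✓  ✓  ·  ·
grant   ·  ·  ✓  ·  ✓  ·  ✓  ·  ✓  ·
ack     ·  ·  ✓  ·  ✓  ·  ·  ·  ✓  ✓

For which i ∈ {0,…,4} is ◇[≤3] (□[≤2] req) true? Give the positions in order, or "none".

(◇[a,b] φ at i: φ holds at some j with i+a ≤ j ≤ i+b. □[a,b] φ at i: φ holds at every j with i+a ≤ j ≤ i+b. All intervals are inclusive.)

Evaluate at each i in [0,4]:
  i=0: ✓ (witness j=1)
  i=1: ✓ (witness j=1)
  i=2: ✗ (none in [2,5])
  i=3: ✗ (none in [3,6])
  i=4: ✗ (none in [4,7])

0, 1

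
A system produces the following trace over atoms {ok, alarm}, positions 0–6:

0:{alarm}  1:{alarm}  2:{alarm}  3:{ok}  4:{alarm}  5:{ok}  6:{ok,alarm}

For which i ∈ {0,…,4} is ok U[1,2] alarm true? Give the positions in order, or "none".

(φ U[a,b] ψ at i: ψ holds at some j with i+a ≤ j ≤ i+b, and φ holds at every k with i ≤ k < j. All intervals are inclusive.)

3

Evaluate at each i in [0,4]:
  i=0: ✗ (lhs fails at k=0 before rhs at j=1)
  i=1: ✗ (lhs fails at k=1 before rhs at j=2)
  i=2: ✗ (lhs fails at k=2 before rhs at j=4)
  i=3: ✓ (rhs at j=4; lhs holds on [3,3])
  i=4: ✗ (lhs fails at k=4 before rhs at j=6)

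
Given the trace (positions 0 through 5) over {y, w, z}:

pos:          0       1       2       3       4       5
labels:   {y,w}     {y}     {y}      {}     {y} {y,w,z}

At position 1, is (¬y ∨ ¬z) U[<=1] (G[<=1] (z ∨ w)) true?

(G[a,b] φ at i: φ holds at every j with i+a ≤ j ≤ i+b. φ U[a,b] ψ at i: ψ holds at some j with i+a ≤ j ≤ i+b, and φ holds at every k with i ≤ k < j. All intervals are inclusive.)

Need some j in [1,2] with G[<=1] (z ∨ w), and (¬y ∨ ¬z) at every k in [1,j-1].
  j=1: G[<=1] (z ∨ w) — fails at 1.
  j=2: G[<=1] (z ∨ w) — fails at 2.
No j in the window works → until fails.

Does not hold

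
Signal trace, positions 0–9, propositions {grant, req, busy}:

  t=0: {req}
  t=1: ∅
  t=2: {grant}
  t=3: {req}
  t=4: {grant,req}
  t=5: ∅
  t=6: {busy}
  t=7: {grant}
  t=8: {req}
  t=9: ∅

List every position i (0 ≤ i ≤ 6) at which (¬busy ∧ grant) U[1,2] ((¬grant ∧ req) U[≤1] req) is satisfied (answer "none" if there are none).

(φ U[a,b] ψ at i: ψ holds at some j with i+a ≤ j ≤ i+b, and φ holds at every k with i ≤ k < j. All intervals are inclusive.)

Evaluate at each i in [0,6]:
  i=0: ✗ (no rhs in [1,2])
  i=1: ✗ (lhs fails at k=1 before rhs at j=3)
  i=2: ✓ (rhs at j=3; lhs holds on [2,2])
  i=3: ✗ (lhs fails at k=3 before rhs at j=4)
  i=4: ✗ (no rhs in [5,6])
  i=5: ✗ (no rhs in [6,7])
  i=6: ✗ (lhs fails at k=6 before rhs at j=8)

2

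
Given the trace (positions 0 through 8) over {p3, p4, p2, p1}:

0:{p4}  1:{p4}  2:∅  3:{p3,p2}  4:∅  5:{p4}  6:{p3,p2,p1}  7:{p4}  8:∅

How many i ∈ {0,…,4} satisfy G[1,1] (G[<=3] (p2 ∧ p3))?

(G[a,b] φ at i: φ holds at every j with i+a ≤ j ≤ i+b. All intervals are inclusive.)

0

Evaluate at each i in [0,4]:
  i=0: ✗ (fails at j=1)
  i=1: ✗ (fails at j=2)
  i=2: ✗ (fails at j=3)
  i=3: ✗ (fails at j=4)
  i=4: ✗ (fails at j=5)
Positions where it holds: {} → 0.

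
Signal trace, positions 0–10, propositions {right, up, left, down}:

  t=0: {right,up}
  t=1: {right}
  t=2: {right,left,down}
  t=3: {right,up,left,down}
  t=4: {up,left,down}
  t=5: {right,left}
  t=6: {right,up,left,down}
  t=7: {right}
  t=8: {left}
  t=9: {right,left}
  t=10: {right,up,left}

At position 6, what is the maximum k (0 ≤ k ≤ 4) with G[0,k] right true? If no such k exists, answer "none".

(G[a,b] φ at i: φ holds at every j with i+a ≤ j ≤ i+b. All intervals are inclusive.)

1

right must hold from j=6 onward; find where it first fails.
  j=6: holds
  j=7: holds
  j=8: fails
Holds on [6,7], so largest k = 1.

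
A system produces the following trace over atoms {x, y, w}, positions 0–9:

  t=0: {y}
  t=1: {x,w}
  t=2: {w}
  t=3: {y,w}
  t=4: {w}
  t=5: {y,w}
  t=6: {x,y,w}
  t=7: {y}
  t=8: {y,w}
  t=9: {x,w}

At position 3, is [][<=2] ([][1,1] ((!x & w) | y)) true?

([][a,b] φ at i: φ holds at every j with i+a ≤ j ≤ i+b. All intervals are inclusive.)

Check [][1,1] ((!x & w) | y) at every j in [3,5]:
  j=3: holds on [4,4]
  j=4: holds on [5,5]
  j=5: holds on [6,6]
All positions satisfy it → formula holds.

Holds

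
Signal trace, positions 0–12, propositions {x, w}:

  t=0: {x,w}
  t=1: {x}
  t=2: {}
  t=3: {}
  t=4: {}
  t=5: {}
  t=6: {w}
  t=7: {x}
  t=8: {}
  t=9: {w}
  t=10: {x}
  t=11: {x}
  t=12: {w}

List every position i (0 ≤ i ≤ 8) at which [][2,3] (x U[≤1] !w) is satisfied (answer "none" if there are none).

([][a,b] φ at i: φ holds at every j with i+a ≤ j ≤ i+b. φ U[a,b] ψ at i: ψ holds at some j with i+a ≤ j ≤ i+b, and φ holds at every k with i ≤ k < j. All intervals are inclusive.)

Evaluate at each i in [0,8]:
  i=0: ✓ (all of [2,3])
  i=1: ✓ (all of [3,4])
  i=2: ✓ (all of [4,5])
  i=3: ✗ (fails at j=6)
  i=4: ✗ (fails at j=6)
  i=5: ✓ (all of [7,8])
  i=6: ✗ (fails at j=9)
  i=7: ✗ (fails at j=9)
  i=8: ✓ (all of [10,11])

0, 1, 2, 5, 8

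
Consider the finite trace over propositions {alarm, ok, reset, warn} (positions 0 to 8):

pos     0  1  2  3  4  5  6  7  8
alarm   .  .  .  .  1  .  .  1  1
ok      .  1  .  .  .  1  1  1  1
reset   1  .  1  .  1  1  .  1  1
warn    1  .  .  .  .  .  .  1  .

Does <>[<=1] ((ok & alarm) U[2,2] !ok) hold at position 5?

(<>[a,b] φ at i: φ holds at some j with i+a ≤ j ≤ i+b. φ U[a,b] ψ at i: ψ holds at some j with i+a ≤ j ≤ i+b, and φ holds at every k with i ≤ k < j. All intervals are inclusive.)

False

Check ((ok & alarm) U[2,2] !ok) at each j in [5,6]:
  j=5: fails
  j=6: fails
No position in the window satisfies it → formula fails.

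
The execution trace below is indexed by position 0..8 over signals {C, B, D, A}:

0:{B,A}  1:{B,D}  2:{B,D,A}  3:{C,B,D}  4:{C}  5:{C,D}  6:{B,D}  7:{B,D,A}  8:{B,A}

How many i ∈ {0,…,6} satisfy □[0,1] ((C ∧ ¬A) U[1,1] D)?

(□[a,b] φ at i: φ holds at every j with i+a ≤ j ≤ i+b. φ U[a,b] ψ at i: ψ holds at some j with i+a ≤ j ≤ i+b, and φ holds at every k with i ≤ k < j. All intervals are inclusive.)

1

Evaluate at each i in [0,6]:
  i=0: ✗ (fails at j=0)
  i=1: ✗ (fails at j=1)
  i=2: ✗ (fails at j=2)
  i=3: ✗ (fails at j=3)
  i=4: ✓ (all of [4,5])
  i=5: ✗ (fails at j=6)
  i=6: ✗ (fails at j=6)
Positions where it holds: {4} → 1.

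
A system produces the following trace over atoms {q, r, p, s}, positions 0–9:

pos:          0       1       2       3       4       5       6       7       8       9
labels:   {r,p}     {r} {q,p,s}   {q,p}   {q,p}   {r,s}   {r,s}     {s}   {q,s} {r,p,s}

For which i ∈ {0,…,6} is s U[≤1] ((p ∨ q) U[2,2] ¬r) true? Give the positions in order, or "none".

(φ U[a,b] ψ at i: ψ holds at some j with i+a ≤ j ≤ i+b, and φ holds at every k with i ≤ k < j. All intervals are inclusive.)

2

Evaluate at each i in [0,6]:
  i=0: ✗ (no rhs in [0,1])
  i=1: ✗ (lhs fails at k=1 before rhs at j=2)
  i=2: ✓ (rhs at j=2)
  i=3: ✗ (no rhs in [3,4])
  i=4: ✗ (no rhs in [4,5])
  i=5: ✗ (no rhs in [5,6])
  i=6: ✗ (no rhs in [6,7])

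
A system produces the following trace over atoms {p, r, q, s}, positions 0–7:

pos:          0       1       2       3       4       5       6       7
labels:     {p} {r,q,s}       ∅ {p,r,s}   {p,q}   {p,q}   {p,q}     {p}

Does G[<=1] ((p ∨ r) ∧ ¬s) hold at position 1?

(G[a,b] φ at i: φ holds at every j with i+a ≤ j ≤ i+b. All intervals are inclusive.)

No

Check ((p ∨ r) ∧ ¬s) at every j in [1,2]:
  j=1: false
  j=2: false
Fails at j=1 → formula fails.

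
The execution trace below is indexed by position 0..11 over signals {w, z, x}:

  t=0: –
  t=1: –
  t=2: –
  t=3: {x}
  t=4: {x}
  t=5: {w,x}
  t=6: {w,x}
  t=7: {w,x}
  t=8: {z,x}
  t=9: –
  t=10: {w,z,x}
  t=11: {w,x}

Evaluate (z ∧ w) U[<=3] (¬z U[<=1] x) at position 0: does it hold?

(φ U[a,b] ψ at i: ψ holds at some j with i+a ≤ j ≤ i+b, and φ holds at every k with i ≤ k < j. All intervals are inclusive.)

Need some j in [0,3] with (¬z U[<=1] x), and (z ∧ w) at every k in [0,j-1].
  j=0: (¬z U[<=1] x) — fails.
  j=1: (¬z U[<=1] x) — fails.
  j=2: (¬z U[<=1] x) holds, but (z ∧ w) fails at k=0 → not this j.
  j=3: (¬z U[<=1] x) holds, but (z ∧ w) fails at k=0 → not this j.
No j in the window works → until fails.

Does not hold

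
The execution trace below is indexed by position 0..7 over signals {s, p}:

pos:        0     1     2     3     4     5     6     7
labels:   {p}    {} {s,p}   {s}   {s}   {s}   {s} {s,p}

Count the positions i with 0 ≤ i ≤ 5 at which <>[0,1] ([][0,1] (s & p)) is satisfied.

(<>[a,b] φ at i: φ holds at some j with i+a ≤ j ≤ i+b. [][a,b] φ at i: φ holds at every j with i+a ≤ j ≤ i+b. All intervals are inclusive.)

Evaluate at each i in [0,5]:
  i=0: ✗ (none in [0,1])
  i=1: ✗ (none in [1,2])
  i=2: ✗ (none in [2,3])
  i=3: ✗ (none in [3,4])
  i=4: ✗ (none in [4,5])
  i=5: ✗ (none in [5,6])
Positions where it holds: {} → 0.

0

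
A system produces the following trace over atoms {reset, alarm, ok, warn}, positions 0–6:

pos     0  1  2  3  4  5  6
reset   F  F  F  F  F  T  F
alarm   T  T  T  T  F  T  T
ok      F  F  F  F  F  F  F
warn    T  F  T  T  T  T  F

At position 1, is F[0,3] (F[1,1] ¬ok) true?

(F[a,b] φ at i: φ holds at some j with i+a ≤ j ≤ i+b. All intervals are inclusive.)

Holds

Check F[1,1] ¬ok at each j in [1,4]:
  j=1: holds (witness at 2)
  j=2: holds (witness at 3)
  j=3: holds (witness at 4)
  j=4: holds (witness at 5)
Found at j=1 → formula holds.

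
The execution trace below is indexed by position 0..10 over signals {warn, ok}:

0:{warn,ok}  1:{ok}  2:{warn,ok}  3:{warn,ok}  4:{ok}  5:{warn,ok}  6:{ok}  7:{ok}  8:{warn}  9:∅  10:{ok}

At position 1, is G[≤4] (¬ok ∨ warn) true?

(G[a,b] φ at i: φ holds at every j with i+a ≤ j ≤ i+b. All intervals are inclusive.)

Check (¬ok ∨ warn) at every j in [1,5]:
  j=1: false
  j=2: true
  j=3: true
  j=4: false
  j=5: true
Fails at j=1 → formula fails.

False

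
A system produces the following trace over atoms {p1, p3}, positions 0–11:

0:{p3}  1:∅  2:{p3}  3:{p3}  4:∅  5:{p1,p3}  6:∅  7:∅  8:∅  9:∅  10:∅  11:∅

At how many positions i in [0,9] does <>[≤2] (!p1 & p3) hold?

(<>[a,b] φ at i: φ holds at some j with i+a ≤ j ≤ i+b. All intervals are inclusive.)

Evaluate at each i in [0,9]:
  i=0: ✓ (witness j=0)
  i=1: ✓ (witness j=2)
  i=2: ✓ (witness j=2)
  i=3: ✓ (witness j=3)
  i=4: ✗ (none in [4,6])
  i=5: ✗ (none in [5,7])
  i=6: ✗ (none in [6,8])
  i=7: ✗ (none in [7,9])
  i=8: ✗ (none in [8,10])
  i=9: ✗ (none in [9,11])
Positions where it holds: {0, 1, 2, 3} → 4.

4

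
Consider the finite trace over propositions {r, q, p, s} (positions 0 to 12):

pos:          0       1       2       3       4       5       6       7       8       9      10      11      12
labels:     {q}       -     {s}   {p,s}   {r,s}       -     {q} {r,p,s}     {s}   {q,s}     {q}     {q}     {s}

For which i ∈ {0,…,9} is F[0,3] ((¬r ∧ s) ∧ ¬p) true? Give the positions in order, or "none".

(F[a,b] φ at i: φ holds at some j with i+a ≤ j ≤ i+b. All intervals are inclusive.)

Evaluate at each i in [0,9]:
  i=0: ✓ (witness j=2)
  i=1: ✓ (witness j=2)
  i=2: ✓ (witness j=2)
  i=3: ✗ (none in [3,6])
  i=4: ✗ (none in [4,7])
  i=5: ✓ (witness j=8)
  i=6: ✓ (witness j=8)
  i=7: ✓ (witness j=8)
  i=8: ✓ (witness j=8)
  i=9: ✓ (witness j=9)

0, 1, 2, 5, 6, 7, 8, 9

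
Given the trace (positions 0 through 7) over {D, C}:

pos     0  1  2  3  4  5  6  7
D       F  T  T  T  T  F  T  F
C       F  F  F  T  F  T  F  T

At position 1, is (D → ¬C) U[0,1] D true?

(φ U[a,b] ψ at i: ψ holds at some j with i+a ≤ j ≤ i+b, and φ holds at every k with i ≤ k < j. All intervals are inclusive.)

Need some j in [1,2] with D, and (D → ¬C) at every k in [1,j-1].
  j=1: D holds; no prefix to check → satisfied.

Holds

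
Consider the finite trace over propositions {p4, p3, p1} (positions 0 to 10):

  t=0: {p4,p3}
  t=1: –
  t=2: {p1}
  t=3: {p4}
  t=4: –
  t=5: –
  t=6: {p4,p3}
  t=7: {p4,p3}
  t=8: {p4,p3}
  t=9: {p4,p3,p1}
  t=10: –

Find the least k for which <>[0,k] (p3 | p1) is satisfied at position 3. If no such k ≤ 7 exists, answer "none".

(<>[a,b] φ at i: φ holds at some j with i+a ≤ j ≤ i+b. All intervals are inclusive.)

Scan j = 3,4,… for (p3 | p1):
  j=3: fails
  j=4: fails
  j=5: fails
  j=6: holds
First hit at j=6, so smallest k = 6-3 = 3.

3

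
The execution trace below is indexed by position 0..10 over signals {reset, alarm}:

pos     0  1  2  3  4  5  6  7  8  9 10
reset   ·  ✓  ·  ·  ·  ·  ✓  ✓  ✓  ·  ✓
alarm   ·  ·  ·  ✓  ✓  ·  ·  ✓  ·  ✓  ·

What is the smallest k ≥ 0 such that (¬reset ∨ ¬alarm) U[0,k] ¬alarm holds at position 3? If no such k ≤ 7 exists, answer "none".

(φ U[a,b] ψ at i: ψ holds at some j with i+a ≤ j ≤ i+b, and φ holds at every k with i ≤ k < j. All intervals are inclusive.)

2

Need earliest j ≥ 3 with ¬alarm, and (¬reset ∨ ¬alarm) at every k in [3,j-1].
  j=3: rhs fails.
  j=4: rhs fails.
  j=5: rhs holds; lhs holds on [3,4]. k = 2.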